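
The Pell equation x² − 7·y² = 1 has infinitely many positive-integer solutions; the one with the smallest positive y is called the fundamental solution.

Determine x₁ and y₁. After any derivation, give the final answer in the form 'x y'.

8 3

d=7: √d = [2; 1,1,1,4] (ℓ=4, even), read p_3/q_3
a_0=2:  p_0=2·1+0=2,  q_0=2·0+1=1
a_1=1:  p_1=1·2+1=3,  q_1=1·1+0=1
a_2=1:  p_2=1·3+2=5,  q_2=1·1+1=2
a_3=1:  p_3=1·5+3=8,  q_3=1·2+1=3
→ (8, 3).  Check: 8²=64, 7·3²=63, difference 1.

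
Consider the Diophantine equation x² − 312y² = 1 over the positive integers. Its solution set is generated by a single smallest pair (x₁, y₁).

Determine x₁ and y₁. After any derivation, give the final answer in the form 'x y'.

d=312: √d = [17; 1,1,1,34] (ℓ=4, even), read p_3/q_3
k=0  a_k=17  p_k/q_k = 17/1
k=1  a_k=1  p_k/q_k = 18/1
k=2  a_k=1  p_k/q_k = 35/2
k=3  a_k=1  p_k/q_k = 53/3
(x₁, y₁) = (53, 3);  53² − 312·3² = 1 ✓

53 3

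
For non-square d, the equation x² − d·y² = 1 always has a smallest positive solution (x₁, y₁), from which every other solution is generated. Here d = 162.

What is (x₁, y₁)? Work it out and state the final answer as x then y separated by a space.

19601 1540

d=162: √d = [12; 1,2,1,2,12,2,1,2,1,24] (ℓ=10, even), read p_9/q_9
a_0=12:  p_0=12·1+0=12,  q_0=12·0+1=1
…
a_2=2:  p_2=2·13+12=38,  q_2=2·1+1=3
a_3=1:  p_3=1·38+13=51,  q_3=1·3+1=4
a_4=2:  p_4=2·51+38=140,  q_4=2·4+3=11
a_5=12:  p_5=12·140+51=1731,  q_5=12·11+4=136
a_6=2:  p_6=2·1731+140=3602,  q_6=2·136+11=283
a_7=1:  p_7=1·3602+1731=5333,  q_7=1·283+136=419
a_8=2:  p_8=2·5333+3602=14268,  q_8=2·419+283=1121
a_9=1:  p_9=1·14268+5333=19601,  q_9=1·1121+419=1540
→ (19601, 1540).  Check: 19601²=384199201, 162·1540²=384199200, difference 1.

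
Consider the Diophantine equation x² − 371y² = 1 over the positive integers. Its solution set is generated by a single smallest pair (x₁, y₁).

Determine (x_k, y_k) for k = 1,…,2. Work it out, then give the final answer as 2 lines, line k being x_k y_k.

1695 88
5746049 298320

d=371: √d = [19; 3,1,4,1,3,38] (ℓ=6, even), read p_5/q_5
a_0=19:  p_0=19·1+0=19,  q_0=19·0+1=1
…
a_3=4:  p_3=4·77+58=366,  q_3=4·4+3=19
a_4=1:  p_4=1·366+77=443,  q_4=1·19+4=23
a_5=3:  p_5=3·443+366=1695,  q_5=3·23+19=88
(x₁, y₁) = (1695, 88);  1695² − 371·88² = 1 ✓
k=2:  x_2 = 1695·1695+371·88·88 = 5746049,  y_2 = 1695·88+88·1695 = 298320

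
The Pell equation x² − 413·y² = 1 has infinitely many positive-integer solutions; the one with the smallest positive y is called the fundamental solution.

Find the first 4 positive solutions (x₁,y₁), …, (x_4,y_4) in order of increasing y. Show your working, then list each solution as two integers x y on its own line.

113399 5580
25718666401 1265532840
5832942102300599 287020317040740
1322899602891852585601 65095633862940217680

√413 = [20; 3,9,1,4,1,9,3,40, …], period ℓ=8 (even) → k=7
i=0: a=20 ⇒ p=20, q=1
i=1: a=3 ⇒ p=61, q=3
…
i=4: a=4 ⇒ p=3089, q=152
i=5: a=1 ⇒ p=3719, q=183
i=6: a=9 ⇒ p=36560, q=1799
i=7: a=3 ⇒ p=113399, q=5580
→ (113399, 5580).  Check: 113399²=12859333201, 413·5580²=12859333200, difference 1.
(113399+5580√413)^2 = 25718666401 + 1265532840√413
(113399+5580√413)^3 = 5832942102300599 + 287020317040740√413
(113399+5580√413)^4 = 1322899602891852585601 + 65095633862940217680√413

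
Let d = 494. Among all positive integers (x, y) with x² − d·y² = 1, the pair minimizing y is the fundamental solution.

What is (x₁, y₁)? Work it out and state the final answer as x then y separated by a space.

[22; 4,2,2,1,2,1,2,2,4,44] for √494; ℓ=10 ⇒ convergent index 9
i=0: a=22 ⇒ p=22, q=1
…
i=2: a=2 ⇒ p=200, q=9
…
i=6: a=1 ⇒ p=2556, q=115
…
i=8: a=2 ⇒ p=16514, q=743
i=9: a=4 ⇒ p=73035, q=3286
(x₁, y₁) = (73035, 3286);  73035² − 494·3286² = 1 ✓

73035 3286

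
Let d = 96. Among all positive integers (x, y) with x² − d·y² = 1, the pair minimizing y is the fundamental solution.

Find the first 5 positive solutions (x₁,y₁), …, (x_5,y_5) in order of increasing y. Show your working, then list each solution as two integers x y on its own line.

d=96: √d = [9; 1,3,1,18] (ℓ=4, even), read p_3/q_3
a_0=9:  p_0=9·1+0=9,  q_0=9·0+1=1
a_1=1:  p_1=1·9+1=10,  q_1=1·1+0=1
a_2=3:  p_2=3·10+9=39,  q_2=3·1+1=4
a_3=1:  p_3=1·39+10=49,  q_3=1·4+1=5
(x₁, y₁) = (49, 5);  49² − 96·5² = 1 ✓
(x_2, y_2) = (49·49 + 96·5·5, 49·5 + 5·49) = (4801, 490)
(x_3, y_3) = (49·4801 + 96·5·490, 49·490 + 5·4801) = (470449, 48015)
(x_4, y_4) = (49·470449 + 96·5·48015, 49·48015 + 5·470449) = (46099201, 4704980)
(x_5, y_5) = (49·46099201 + 96·5·4704980, 49·4704980 + 5·46099201) = (4517251249, 461040025)

49 5
4801 490
470449 48015
46099201 4704980
4517251249 461040025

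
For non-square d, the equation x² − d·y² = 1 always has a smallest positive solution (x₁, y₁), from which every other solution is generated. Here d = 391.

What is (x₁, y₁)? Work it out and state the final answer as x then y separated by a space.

7338680 371133

[19; 1,3,2,2,1,…,3,1,38] for √391; ℓ=16 ⇒ convergent index 15
k=0  a_k=19  p_k/q_k = 19/1
k=1  a_k=1  p_k/q_k = 20/1
…
k=3  a_k=2  p_k/q_k = 178/9
k=4  a_k=2  p_k/q_k = 435/22
k=5  a_k=1  p_k/q_k = 613/31
k=6  a_k=1  p_k/q_k = 1048/53
k=7  a_k=2  p_k/q_k = 2709/137
k=8  a_k=19  p_k/q_k = 52519/2656
k=9  a_k=2  p_k/q_k = 107747/5449
k=10  a_k=1  p_k/q_k = 160266/8105
…
k=13  a_k=2  p_k/q_k = 1660597/83980
k=14  a_k=3  p_k/q_k = 5678083/287153
k=15  a_k=1  p_k/q_k = 7338680/371133
→ (7338680, 371133).  Check: 7338680²=53856224142400, 391·371133²=53856224142399, difference 1.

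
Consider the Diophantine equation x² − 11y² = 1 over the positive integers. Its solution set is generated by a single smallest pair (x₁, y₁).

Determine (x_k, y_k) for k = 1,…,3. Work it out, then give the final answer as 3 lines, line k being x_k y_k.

10 3
199 60
3970 1197

√11 → a₀=3, period (3,6); ℓ=2 even so k=1
a_0=3:  p_0=3·1+0=3,  q_0=3·0+1=1
a_1=3:  p_1=3·3+1=10,  q_1=3·1+0=3
fundamental: x₁=10, y₁=3  (since 100 − 11·9 = 1)
k=2:  x_2 = 10·10+11·3·3 = 199,  y_2 = 10·3+3·10 = 60
k=3:  x_3 = 10·199+11·3·60 = 3970,  y_3 = 10·60+3·199 = 1197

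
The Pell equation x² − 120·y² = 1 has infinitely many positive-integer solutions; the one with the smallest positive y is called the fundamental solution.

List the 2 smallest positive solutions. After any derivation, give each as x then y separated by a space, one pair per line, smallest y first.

11 1
241 22

√120 = [10; 1,20, …], period ℓ=2 (even) → k=1
step 0: (10, 1)  from 10·(1,0) + (0,1)
step 1: (11, 1)  from 1·(10,1) + (1,0)
(x₁, y₁) = (11, 1);  11² − 120·1² = 1 ✓
(x_2, y_2) = (11·11 + 120·1·1, 11·1 + 1·11) = (241, 22)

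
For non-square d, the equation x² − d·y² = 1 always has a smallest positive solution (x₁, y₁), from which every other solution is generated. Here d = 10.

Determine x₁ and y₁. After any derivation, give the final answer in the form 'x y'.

d=10: √d = [3; 6] (ℓ=1, odd), read p_1/q_1
step 0: (3, 1)  from 3·(1,0) + (0,1)
step 1: (19, 6)  from 6·(3,1) + (1,0)
(x₁, y₁) = (19, 6);  19² − 10·6² = 1 ✓

19 6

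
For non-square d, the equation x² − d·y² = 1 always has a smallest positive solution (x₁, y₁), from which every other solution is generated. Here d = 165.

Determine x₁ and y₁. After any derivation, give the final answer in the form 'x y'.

√165 = [12; 1,5,2,5,1,24, …], period ℓ=6 (even) → k=5
step 0: (12, 1)  from 12·(1,0) + (0,1)
step 1: (13, 1)  from 1·(12,1) + (1,0)
…
step 3: (167, 13)  from 2·(77,6) + (13,1)
step 4: (912, 71)  from 5·(167,13) + (77,6)
step 5: (1079, 84)  from 1·(912,71) + (167,13)
fundamental: x₁=1079, y₁=84  (since 1164241 − 165·7056 = 1)

1079 84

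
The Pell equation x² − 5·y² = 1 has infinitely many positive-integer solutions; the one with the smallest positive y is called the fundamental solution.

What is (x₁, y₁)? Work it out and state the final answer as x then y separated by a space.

[2; 4] for √5; ℓ=1 ⇒ convergent index 1
step 0: (2, 1)  from 2·(1,0) + (0,1)
step 1: (9, 4)  from 4·(2,1) + (1,0)
fundamental: x₁=9, y₁=4  (since 81 − 5·16 = 1)

9 4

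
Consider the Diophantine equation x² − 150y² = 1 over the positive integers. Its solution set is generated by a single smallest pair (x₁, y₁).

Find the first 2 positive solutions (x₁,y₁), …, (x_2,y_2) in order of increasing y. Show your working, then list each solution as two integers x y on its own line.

49 4
4801 392

[12; 4,24] for √150; ℓ=2 ⇒ convergent index 1
step 0: (12, 1)  from 12·(1,0) + (0,1)
step 1: (49, 4)  from 4·(12,1) + (1,0)
→ (49, 4).  Check: 49²=2401, 150·4²=2400, difference 1.
(x_2, y_2) = (49·49 + 150·4·4, 49·4 + 4·49) = (4801, 392)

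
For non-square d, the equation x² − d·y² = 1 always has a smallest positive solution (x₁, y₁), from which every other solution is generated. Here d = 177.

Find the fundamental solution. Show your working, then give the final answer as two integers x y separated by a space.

d=177: √d = [13; 3,3,2,8,2,3,3,26] (ℓ=8, even), read p_7/q_7
k=0  a_k=13  p_k/q_k = 13/1
k=1  a_k=3  p_k/q_k = 40/3
…
k=3  a_k=2  p_k/q_k = 306/23
…
k=6  a_k=3  p_k/q_k = 18985/1427
k=7  a_k=3  p_k/q_k = 62423/4692
(x₁, y₁) = (62423, 4692);  62423² − 177·4692² = 1 ✓

62423 4692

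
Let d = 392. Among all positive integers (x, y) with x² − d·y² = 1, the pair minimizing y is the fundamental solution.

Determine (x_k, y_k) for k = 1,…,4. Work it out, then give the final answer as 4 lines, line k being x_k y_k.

[19; 1,3,1,38] for √392; ℓ=4 ⇒ convergent index 3
i=0: a=19 ⇒ p=19, q=1
…
i=2: a=3 ⇒ p=79, q=4
i=3: a=1 ⇒ p=99, q=5
(x₁, y₁) = (99, 5);  99² − 392·5² = 1 ✓
k=2:  x_2 = 99·99+392·5·5 = 19601,  y_2 = 99·5+5·99 = 990
k=3:  x_3 = 99·19601+392·5·990 = 3880899,  y_3 = 99·990+5·19601 = 196015
k=4:  x_4 = 99·3880899+392·5·196015 = 768398401,  y_4 = 99·196015+5·3880899 = 38809980

99 5
19601 990
3880899 196015
768398401 38809980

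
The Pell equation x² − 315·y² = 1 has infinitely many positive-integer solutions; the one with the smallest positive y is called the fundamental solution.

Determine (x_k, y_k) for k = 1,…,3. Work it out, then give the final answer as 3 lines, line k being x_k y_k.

[17; 1,2,1,34] for √315; ℓ=4 ⇒ convergent index 3
step 0: (17, 1)  from 17·(1,0) + (0,1)
…
step 2: (53, 3)  from 2·(18,1) + (17,1)
step 3: (71, 4)  from 1·(53,3) + (18,1)
→ (71, 4).  Check: 71²=5041, 315·4²=5040, difference 1.
k=2:  x_2 = 71·71+315·4·4 = 10081,  y_2 = 71·4+4·71 = 568
k=3:  x_3 = 71·10081+315·4·568 = 1431431,  y_3 = 71·568+4·10081 = 80652

71 4
10081 568
1431431 80652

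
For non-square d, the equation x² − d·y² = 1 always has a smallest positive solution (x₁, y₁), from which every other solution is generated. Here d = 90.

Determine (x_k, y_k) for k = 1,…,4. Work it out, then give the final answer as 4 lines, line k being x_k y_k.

19 2
721 76
27379 2886
1039681 109592

d=90: √d = [9; 2,18] (ℓ=2, even), read p_1/q_1
a_0=9:  p_0=9·1+0=9,  q_0=9·0+1=1
a_1=2:  p_1=2·9+1=19,  q_1=2·1+0=2
→ (19, 2).  Check: 19²=361, 90·2²=360, difference 1.
n=2: (19,2)∘(19,2) = (19·19+90·2·2, 19·2+2·19) = (721,76)
n=3: (721,76)∘(19,2) = (19·721+90·2·76, 19·76+2·721) = (27379,2886)
n=4: (27379,2886)∘(19,2) = (19·27379+90·2·2886, 19·2886+2·27379) = (1039681,109592)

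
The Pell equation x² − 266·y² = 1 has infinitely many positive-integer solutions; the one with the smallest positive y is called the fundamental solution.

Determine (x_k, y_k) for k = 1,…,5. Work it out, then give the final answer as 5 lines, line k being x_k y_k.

√266 → a₀=16, period (3,4,3,32); ℓ=4 even so k=3
a_0=16:  p_0=16·1+0=16,  q_0=16·0+1=1
a_1=3:  p_1=3·16+1=49,  q_1=3·1+0=3
a_2=4:  p_2=4·49+16=212,  q_2=4·3+1=13
a_3=3:  p_3=3·212+49=685,  q_3=3·13+3=42
fundamental: x₁=685, y₁=42  (since 469225 − 266·1764 = 1)
(685+42√266)^2 = 938449 + 57540√266
(685+42√266)^3 = 1285674445 + 78829758√266
(685+42√266)^4 = 1761373051201 + 107996710920√266
(685+42√266)^5 = 2413079794470925 + 147955415130642√266

685 42
938449 57540
1285674445 78829758
1761373051201 107996710920
2413079794470925 147955415130642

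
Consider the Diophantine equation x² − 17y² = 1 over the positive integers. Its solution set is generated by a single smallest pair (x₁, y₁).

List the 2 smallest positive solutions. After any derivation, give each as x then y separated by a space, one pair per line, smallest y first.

33 8
2177 528

√17 → a₀=4, period (8); ℓ=1 odd so k=1
a_0=4:  p_0=4·1+0=4,  q_0=4·0+1=1
a_1=8:  p_1=8·4+1=33,  q_1=8·1+0=8
(x₁, y₁) = (33, 8);  33² − 17·8² = 1 ✓
n=2: (33,8)∘(33,8) = (33·33+17·8·8, 33·8+8·33) = (2177,528)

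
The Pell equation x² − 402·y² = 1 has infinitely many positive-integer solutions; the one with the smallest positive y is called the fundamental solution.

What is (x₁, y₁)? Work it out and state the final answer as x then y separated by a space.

401 20

√402 → a₀=20, period (20,40); ℓ=2 even so k=1
k=0  a_k=20  p_k/q_k = 20/1
k=1  a_k=20  p_k/q_k = 401/20
→ (401, 20).  Check: 401²=160801, 402·20²=160800, difference 1.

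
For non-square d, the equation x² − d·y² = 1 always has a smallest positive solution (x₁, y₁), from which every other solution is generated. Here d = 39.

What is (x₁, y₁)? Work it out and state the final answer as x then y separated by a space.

√39 = [6; 4,12, …], period ℓ=2 (even) → k=1
a_0=6:  p_0=6·1+0=6,  q_0=6·0+1=1
a_1=4:  p_1=4·6+1=25,  q_1=4·1+0=4
fundamental: x₁=25, y₁=4  (since 625 − 39·16 = 1)

25 4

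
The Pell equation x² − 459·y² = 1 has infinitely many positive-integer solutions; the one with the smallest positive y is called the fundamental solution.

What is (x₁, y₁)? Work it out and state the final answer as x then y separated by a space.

499850 23331

d=459: √d = [21; 2,2,1,4,21,4,1,2,2,42] (ℓ=10, even), read p_9/q_9
i=0: a=21 ⇒ p=21, q=1
i=1: a=2 ⇒ p=43, q=2
…
i=3: a=1 ⇒ p=150, q=7
…
i=8: a=2 ⇒ p=212079, q=9899
i=9: a=2 ⇒ p=499850, q=23331
fundamental: x₁=499850, y₁=23331  (since 249850022500 − 459·544335561 = 1)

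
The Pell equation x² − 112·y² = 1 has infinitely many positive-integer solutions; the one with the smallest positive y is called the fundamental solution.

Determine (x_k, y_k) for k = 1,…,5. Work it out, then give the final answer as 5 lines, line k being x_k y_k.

[10; 1,1,2,1,1,20] for √112; ℓ=6 ⇒ convergent index 5
step 0: (10, 1)  from 10·(1,0) + (0,1)
step 1: (11, 1)  from 1·(10,1) + (1,0)
…
step 3: (53, 5)  from 2·(21,2) + (11,1)
step 4: (74, 7)  from 1·(53,5) + (21,2)
step 5: (127, 12)  from 1·(74,7) + (53,5)
fundamental: x₁=127, y₁=12  (since 16129 − 112·144 = 1)
(x_2, y_2) = (127·127 + 112·12·12, 127·12 + 12·127) = (32257, 3048)
(x_3, y_3) = (127·32257 + 112·12·3048, 127·3048 + 12·32257) = (8193151, 774180)
(x_4, y_4) = (127·8193151 + 112·12·774180, 127·774180 + 12·8193151) = (2081028097, 196638672)
(x_5, y_5) = (127·2081028097 + 112·12·196638672, 127·196638672 + 12·2081028097) = (528572943487, 49945448508)

127 12
32257 3048
8193151 774180
2081028097 196638672
528572943487 49945448508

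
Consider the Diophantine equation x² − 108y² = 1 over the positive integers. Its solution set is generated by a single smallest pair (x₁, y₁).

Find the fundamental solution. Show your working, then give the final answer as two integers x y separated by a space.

√108 → a₀=10, period (2,1,1,4,1,1,2,20); ℓ=8 even so k=7
k=0  a_k=10  p_k/q_k = 10/1
k=1  a_k=2  p_k/q_k = 21/2
…
k=6  a_k=1  p_k/q_k = 530/51
k=7  a_k=2  p_k/q_k = 1351/130
→ (1351, 130).  Check: 1351²=1825201, 108·130²=1825200, difference 1.

1351 130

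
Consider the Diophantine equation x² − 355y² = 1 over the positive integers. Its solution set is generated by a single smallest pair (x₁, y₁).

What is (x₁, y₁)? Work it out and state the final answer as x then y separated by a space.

[18; 1,5,3,3,1,6,1,3,3,5,1,36] for √355; ℓ=12 ⇒ convergent index 11
i=0: a=18 ⇒ p=18, q=1
…
i=3: a=3 ⇒ p=358, q=19
i=4: a=3 ⇒ p=1187, q=63
i=5: a=1 ⇒ p=1545, q=82
i=6: a=6 ⇒ p=10457, q=555
i=7: a=1 ⇒ p=12002, q=637
…
i=10: a=5 ⇒ p=803418, q=42641
i=11: a=1 ⇒ p=954809, q=50676
→ (954809, 50676).  Check: 954809²=911660226481, 355·50676²=911660226480, difference 1.

954809 50676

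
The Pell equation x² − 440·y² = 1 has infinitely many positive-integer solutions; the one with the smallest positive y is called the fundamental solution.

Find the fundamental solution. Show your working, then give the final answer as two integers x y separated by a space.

√440 = [20; 1,40, …], period ℓ=2 (even) → k=1
a_0=20:  p_0=20·1+0=20,  q_0=20·0+1=1
a_1=1:  p_1=1·20+1=21,  q_1=1·1+0=1
(x₁, y₁) = (21, 1);  21² − 440·1² = 1 ✓

21 1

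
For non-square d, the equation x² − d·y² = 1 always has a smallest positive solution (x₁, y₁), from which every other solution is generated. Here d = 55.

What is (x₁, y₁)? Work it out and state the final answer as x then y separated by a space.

d=55: √d = [7; 2,2,2,14] (ℓ=4, even), read p_3/q_3
step 0: (7, 1)  from 7·(1,0) + (0,1)
step 1: (15, 2)  from 2·(7,1) + (1,0)
step 2: (37, 5)  from 2·(15,2) + (7,1)
step 3: (89, 12)  from 2·(37,5) + (15,2)
(x₁, y₁) = (89, 12);  89² − 55·12² = 1 ✓

89 12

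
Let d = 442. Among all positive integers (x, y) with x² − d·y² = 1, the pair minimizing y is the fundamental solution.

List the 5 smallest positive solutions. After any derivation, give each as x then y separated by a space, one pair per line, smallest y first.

√442 = [21; 42, …], period ℓ=1 (odd) → k=1
i=0: a=21 ⇒ p=21, q=1
i=1: a=42 ⇒ p=883, q=42
fundamental: x₁=883, y₁=42  (since 779689 − 442·1764 = 1)
k=2:  x_2 = 883·883+442·42·42 = 1559377,  y_2 = 883·42+42·883 = 74172
k=3:  x_3 = 883·1559377+442·42·74172 = 2753858899,  y_3 = 883·74172+42·1559377 = 130987710
k=4:  x_4 = 883·2753858899+442·42·130987710 = 4863313256257,  y_4 = 883·130987710+42·2753858899 = 231324221688
k=5:  x_5 = 883·4863313256257+442·42·231324221688 = 8588608456690963,  y_5 = 883·231324221688+42·4863313256257 = 408518444513298

883 42
1559377 74172
2753858899 130987710
4863313256257 231324221688
8588608456690963 408518444513298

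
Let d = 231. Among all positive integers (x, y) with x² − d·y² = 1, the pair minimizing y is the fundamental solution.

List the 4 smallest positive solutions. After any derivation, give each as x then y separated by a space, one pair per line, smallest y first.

√231 → a₀=15, period (5,30); ℓ=2 even so k=1
a_0=15:  p_0=15·1+0=15,  q_0=15·0+1=1
a_1=5:  p_1=5·15+1=76,  q_1=5·1+0=5
(x₁, y₁) = (76, 5);  76² − 231·5² = 1 ✓
(76+5√231)^2 = 11551 + 760√231
(76+5√231)^3 = 1755676 + 115515√231
(76+5√231)^4 = 266851201 + 17557520√231

76 5
11551 760
1755676 115515
266851201 17557520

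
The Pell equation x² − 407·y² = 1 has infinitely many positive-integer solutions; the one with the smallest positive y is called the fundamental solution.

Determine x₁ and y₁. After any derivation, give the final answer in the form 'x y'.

2663 132

√407 → a₀=20, period (5,1,2,1,5,40); ℓ=6 even so k=5
k=0  a_k=20  p_k/q_k = 20/1
k=1  a_k=5  p_k/q_k = 101/5
k=2  a_k=1  p_k/q_k = 121/6
k=3  a_k=2  p_k/q_k = 343/17
k=4  a_k=1  p_k/q_k = 464/23
k=5  a_k=5  p_k/q_k = 2663/132
(x₁, y₁) = (2663, 132);  2663² − 407·132² = 1 ✓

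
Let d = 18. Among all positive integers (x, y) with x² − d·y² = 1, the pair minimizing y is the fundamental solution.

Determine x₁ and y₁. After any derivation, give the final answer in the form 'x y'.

d=18: √d = [4; 4,8] (ℓ=2, even), read p_1/q_1
a_0=4:  p_0=4·1+0=4,  q_0=4·0+1=1
a_1=4:  p_1=4·4+1=17,  q_1=4·1+0=4
(x₁, y₁) = (17, 4);  17² − 18·4² = 1 ✓

17 4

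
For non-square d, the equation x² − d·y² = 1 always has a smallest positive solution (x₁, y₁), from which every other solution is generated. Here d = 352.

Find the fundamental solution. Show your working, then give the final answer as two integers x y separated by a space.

77617 4137

√352 = [18; 1,3,5,9,5,3,1,36, …], period ℓ=8 (even) → k=7
k=0  a_k=18  p_k/q_k = 18/1
…
k=4  a_k=9  p_k/q_k = 3621/193
…
k=6  a_k=3  p_k/q_k = 59118/3151
k=7  a_k=1  p_k/q_k = 77617/4137
fundamental: x₁=77617, y₁=4137  (since 6024398689 − 352·17114769 = 1)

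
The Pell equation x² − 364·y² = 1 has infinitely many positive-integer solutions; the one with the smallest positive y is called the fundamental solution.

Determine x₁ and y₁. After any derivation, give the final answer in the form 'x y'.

√364 → a₀=19, period (12,1,2,3,1,8,1,3,2,1,12,38); ℓ=12 even so k=11
a_0=19:  p_0=19·1+0=19,  q_0=19·0+1=1
…
a_3=2:  p_3=2·248+229=725,  q_3=2·13+12=38
a_4=3:  p_4=3·725+248=2423,  q_4=3·38+13=127
a_5=1:  p_5=1·2423+725=3148,  q_5=1·127+38=165
a_6=8:  p_6=8·3148+2423=27607,  q_6=8·165+127=1447
…
a_9=2:  p_9=2·119872+30755=270499,  q_9=2·6283+1612=14178
a_10=1:  p_10=1·270499+119872=390371,  q_10=1·14178+6283=20461
a_11=12:  p_11=12·390371+270499=4954951,  q_11=12·20461+14178=259710
(x₁, y₁) = (4954951, 259710);  4954951² − 364·259710² = 1 ✓

4954951 259710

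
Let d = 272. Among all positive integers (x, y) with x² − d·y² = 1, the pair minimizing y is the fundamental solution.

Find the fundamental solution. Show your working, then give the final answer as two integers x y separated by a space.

33 2

d=272: √d = [16; 2,32] (ℓ=2, even), read p_1/q_1
i=0: a=16 ⇒ p=16, q=1
i=1: a=2 ⇒ p=33, q=2
→ (33, 2).  Check: 33²=1089, 272·2²=1088, difference 1.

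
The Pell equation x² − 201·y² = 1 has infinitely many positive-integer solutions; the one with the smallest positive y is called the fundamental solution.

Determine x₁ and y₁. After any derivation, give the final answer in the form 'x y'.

[14; 5,1,1,1,2,…,1,5,28] for √201; ℓ=14 ⇒ convergent index 13
step 0: (14, 1)  from 14·(1,0) + (0,1)
…
step 3: (156, 11)  from 1·(85,6) + (71,5)
step 4: (241, 17)  from 1·(156,11) + (85,6)
…
step 6: (879, 62)  from 1·(638,45) + (241,17)
step 7: (7670, 541)  from 8·(879,62) + (638,45)
step 8: (8549, 603)  from 1·(7670,541) + (879,62)
…
step 10: (33317, 2350)  from 1·(24768,1747) + (8549,603)
step 11: (58085, 4097)  from 1·(33317,2350) + (24768,1747)
step 12: (91402, 6447)  from 1·(58085,4097) + (33317,2350)
step 13: (515095, 36332)  from 5·(91402,6447) + (58085,4097)
→ (515095, 36332).  Check: 515095²=265322859025, 201·36332²=265322859024, difference 1.

515095 36332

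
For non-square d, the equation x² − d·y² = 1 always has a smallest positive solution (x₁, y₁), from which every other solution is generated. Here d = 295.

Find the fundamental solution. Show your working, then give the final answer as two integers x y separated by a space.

2024999 117900

d=295: √d = [17; 5,1,2,3,2,6,2,3,2,1,5,34] (ℓ=12, even), read p_11/q_11
k=0  a_k=17  p_k/q_k = 17/1
k=1  a_k=5  p_k/q_k = 86/5
…
k=3  a_k=2  p_k/q_k = 292/17
k=4  a_k=3  p_k/q_k = 979/57
k=5  a_k=2  p_k/q_k = 2250/131
…
k=8  a_k=3  p_k/q_k = 108103/6294
…
k=10  a_k=1  p_k/q_k = 355517/20699
k=11  a_k=5  p_k/q_k = 2024999/117900
(x₁, y₁) = (2024999, 117900);  2024999² − 295·117900² = 1 ✓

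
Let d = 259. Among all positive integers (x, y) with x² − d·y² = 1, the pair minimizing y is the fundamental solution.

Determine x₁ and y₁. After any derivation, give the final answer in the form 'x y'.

d=259: √d = [16; 10,1,2,3,4,3,2,1,10,32] (ℓ=10, even), read p_9/q_9
step 0: (16, 1)  from 16·(1,0) + (0,1)
step 1: (161, 10)  from 10·(16,1) + (1,0)
step 2: (177, 11)  from 1·(161,10) + (16,1)
…
step 4: (1722, 107)  from 3·(515,32) + (177,11)
…
step 6: (23931, 1487)  from 3·(7403,460) + (1722,107)
…
step 8: (79196, 4921)  from 1·(55265,3434) + (23931,1487)
step 9: (847225, 52644)  from 10·(79196,4921) + (55265,3434)
(x₁, y₁) = (847225, 52644);  847225² − 259·52644² = 1 ✓

847225 52644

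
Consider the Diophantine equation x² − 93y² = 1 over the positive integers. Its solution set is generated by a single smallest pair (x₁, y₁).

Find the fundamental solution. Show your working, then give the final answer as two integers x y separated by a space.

12151 1260

√93 → a₀=9, period (1,1,1,4,6,4,1,1,1,18); ℓ=10 even so k=9
a_0=9:  p_0=9·1+0=9,  q_0=9·0+1=1
a_1=1:  p_1=1·9+1=10,  q_1=1·1+0=1
a_2=1:  p_2=1·10+9=19,  q_2=1·1+1=2
a_3=1:  p_3=1·19+10=29,  q_3=1·2+1=3
…
a_5=6:  p_5=6·135+29=839,  q_5=6·14+3=87
…
a_7=1:  p_7=1·3491+839=4330,  q_7=1·362+87=449
a_8=1:  p_8=1·4330+3491=7821,  q_8=1·449+362=811
a_9=1:  p_9=1·7821+4330=12151,  q_9=1·811+449=1260
(x₁, y₁) = (12151, 1260);  12151² − 93·1260² = 1 ✓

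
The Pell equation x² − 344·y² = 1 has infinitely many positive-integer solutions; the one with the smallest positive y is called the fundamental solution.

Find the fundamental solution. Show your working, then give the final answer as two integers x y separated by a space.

10405 561

√344 → a₀=18, period (1,1,4,1,3,1,4,1,1,36); ℓ=10 even so k=9
k=0  a_k=18  p_k/q_k = 18/1
k=1  a_k=1  p_k/q_k = 19/1
k=2  a_k=1  p_k/q_k = 37/2
k=3  a_k=4  p_k/q_k = 167/9
k=4  a_k=1  p_k/q_k = 204/11
k=5  a_k=3  p_k/q_k = 779/42
k=6  a_k=1  p_k/q_k = 983/53
…
k=8  a_k=1  p_k/q_k = 5694/307
k=9  a_k=1  p_k/q_k = 10405/561
→ (10405, 561).  Check: 10405²=108264025, 344·561²=108264024, difference 1.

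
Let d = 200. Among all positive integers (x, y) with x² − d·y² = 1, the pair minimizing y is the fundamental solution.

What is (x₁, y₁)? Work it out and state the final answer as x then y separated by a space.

√200 = [14; 7,28, …], period ℓ=2 (even) → k=1
i=0: a=14 ⇒ p=14, q=1
i=1: a=7 ⇒ p=99, q=7
fundamental: x₁=99, y₁=7  (since 9801 − 200·49 = 1)

99 7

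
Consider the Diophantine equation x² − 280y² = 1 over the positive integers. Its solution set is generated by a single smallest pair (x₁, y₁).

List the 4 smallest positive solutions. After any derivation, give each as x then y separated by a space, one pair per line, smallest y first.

√280 → a₀=16, period (1,2,1,2,1,32); ℓ=6 even so k=5
k=0  a_k=16  p_k/q_k = 16/1
k=1  a_k=1  p_k/q_k = 17/1
k=2  a_k=2  p_k/q_k = 50/3
k=3  a_k=1  p_k/q_k = 67/4
k=4  a_k=2  p_k/q_k = 184/11
k=5  a_k=1  p_k/q_k = 251/15
fundamental: x₁=251, y₁=15  (since 63001 − 280·225 = 1)
k=2:  x_2 = 251·251+280·15·15 = 126001,  y_2 = 251·15+15·251 = 7530
k=3:  x_3 = 251·126001+280·15·7530 = 63252251,  y_3 = 251·7530+15·126001 = 3780045
k=4:  x_4 = 251·63252251+280·15·3780045 = 31752504001,  y_4 = 251·3780045+15·63252251 = 1897575060

251 15
126001 7530
63252251 3780045
31752504001 1897575060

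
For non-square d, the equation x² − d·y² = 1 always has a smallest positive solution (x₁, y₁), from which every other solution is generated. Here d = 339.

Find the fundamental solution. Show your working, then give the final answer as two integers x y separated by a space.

97970 5321

√339 → a₀=18, period (2,2,2,1,17,1,2,2,2,36); ℓ=10 even so k=9
k=0  a_k=18  p_k/q_k = 18/1
…
k=3  a_k=2  p_k/q_k = 221/12
k=4  a_k=1  p_k/q_k = 313/17
k=5  a_k=17  p_k/q_k = 5542/301
k=6  a_k=1  p_k/q_k = 5855/318
k=7  a_k=2  p_k/q_k = 17252/937
k=8  a_k=2  p_k/q_k = 40359/2192
k=9  a_k=2  p_k/q_k = 97970/5321
fundamental: x₁=97970, y₁=5321  (since 9598120900 − 339·28313041 = 1)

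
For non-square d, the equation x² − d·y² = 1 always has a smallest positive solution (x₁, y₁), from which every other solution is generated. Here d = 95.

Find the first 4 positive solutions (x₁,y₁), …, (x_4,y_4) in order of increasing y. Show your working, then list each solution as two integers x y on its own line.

39 4
3041 312
237159 24332
18495361 1897584

[9; 1,2,1,18] for √95; ℓ=4 ⇒ convergent index 3
k=0  a_k=9  p_k/q_k = 9/1
…
k=2  a_k=2  p_k/q_k = 29/3
k=3  a_k=1  p_k/q_k = 39/4
fundamental: x₁=39, y₁=4  (since 1521 − 95·16 = 1)
n=2: (39,4)∘(39,4) = (39·39+95·4·4, 39·4+4·39) = (3041,312)
n=3: (3041,312)∘(39,4) = (39·3041+95·4·312, 39·312+4·3041) = (237159,24332)
n=4: (237159,24332)∘(39,4) = (39·237159+95·4·24332, 39·24332+4·237159) = (18495361,1897584)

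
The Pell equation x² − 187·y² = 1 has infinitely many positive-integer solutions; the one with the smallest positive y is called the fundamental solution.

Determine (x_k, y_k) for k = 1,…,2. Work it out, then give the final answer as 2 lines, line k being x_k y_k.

√187 → a₀=13, period (1,2,13,2,1,26); ℓ=6 even so k=5
step 0: (13, 1)  from 13·(1,0) + (0,1)
…
step 2: (41, 3)  from 2·(14,1) + (13,1)
step 3: (547, 40)  from 13·(41,3) + (14,1)
step 4: (1135, 83)  from 2·(547,40) + (41,3)
step 5: (1682, 123)  from 1·(1135,83) + (547,40)
→ (1682, 123).  Check: 1682²=2829124, 187·123²=2829123, difference 1.
k=2:  x_2 = 1682·1682+187·123·123 = 5658247,  y_2 = 1682·123+123·1682 = 413772

1682 123
5658247 413772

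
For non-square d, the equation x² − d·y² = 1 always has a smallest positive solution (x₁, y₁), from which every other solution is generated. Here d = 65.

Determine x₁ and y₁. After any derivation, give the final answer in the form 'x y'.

[8; 16] for √65; ℓ=1 ⇒ convergent index 1
i=0: a=8 ⇒ p=8, q=1
i=1: a=16 ⇒ p=129, q=16
(x₁, y₁) = (129, 16);  129² − 65·16² = 1 ✓

129 16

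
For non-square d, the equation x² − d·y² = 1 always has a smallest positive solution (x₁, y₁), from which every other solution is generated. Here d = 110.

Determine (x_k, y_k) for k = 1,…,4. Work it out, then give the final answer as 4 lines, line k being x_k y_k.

d=110: √d = [10; 2,20] (ℓ=2, even), read p_1/q_1
i=0: a=10 ⇒ p=10, q=1
i=1: a=2 ⇒ p=21, q=2
(x₁, y₁) = (21, 2);  21² − 110·2² = 1 ✓
n=2: (21,2)∘(21,2) = (21·21+110·2·2, 21·2+2·21) = (881,84)
n=3: (881,84)∘(21,2) = (21·881+110·2·84, 21·84+2·881) = (36981,3526)
n=4: (36981,3526)∘(21,2) = (21·36981+110·2·3526, 21·3526+2·36981) = (1552321,148008)

21 2
881 84
36981 3526
1552321 148008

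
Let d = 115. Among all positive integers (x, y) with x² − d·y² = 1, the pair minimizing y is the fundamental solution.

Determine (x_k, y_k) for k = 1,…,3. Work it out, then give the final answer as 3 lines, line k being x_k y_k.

[10; 1,2,1,1,1,1,1,2,1,20] for √115; ℓ=10 ⇒ convergent index 9
k=0  a_k=10  p_k/q_k = 10/1
…
k=4  a_k=1  p_k/q_k = 75/7
k=5  a_k=1  p_k/q_k = 118/11
k=6  a_k=1  p_k/q_k = 193/18
k=7  a_k=1  p_k/q_k = 311/29
k=8  a_k=2  p_k/q_k = 815/76
k=9  a_k=1  p_k/q_k = 1126/105
fundamental: x₁=1126, y₁=105  (since 1267876 − 115·11025 = 1)
(1126+105√115)^2 = 2535751 + 236460√115
(1126+105√115)^3 = 5710510126 + 532507815√115

1126 105
2535751 236460
5710510126 532507815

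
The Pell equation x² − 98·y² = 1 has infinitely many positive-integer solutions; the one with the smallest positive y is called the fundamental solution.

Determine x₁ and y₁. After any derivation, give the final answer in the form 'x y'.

[9; 1,8,1,18] for √98; ℓ=4 ⇒ convergent index 3
i=0: a=9 ⇒ p=9, q=1
i=1: a=1 ⇒ p=10, q=1
i=2: a=8 ⇒ p=89, q=9
i=3: a=1 ⇒ p=99, q=10
→ (99, 10).  Check: 99²=9801, 98·10²=9800, difference 1.

99 10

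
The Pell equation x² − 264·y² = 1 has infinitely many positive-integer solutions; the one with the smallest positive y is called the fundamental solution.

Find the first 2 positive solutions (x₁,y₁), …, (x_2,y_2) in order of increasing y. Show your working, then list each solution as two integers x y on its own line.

√264 → a₀=16, period (4,32); ℓ=2 even so k=1
step 0: (16, 1)  from 16·(1,0) + (0,1)
step 1: (65, 4)  from 4·(16,1) + (1,0)
fundamental: x₁=65, y₁=4  (since 4225 − 264·16 = 1)
(65+4√264)^2 = 8449 + 520√264

65 4
8449 520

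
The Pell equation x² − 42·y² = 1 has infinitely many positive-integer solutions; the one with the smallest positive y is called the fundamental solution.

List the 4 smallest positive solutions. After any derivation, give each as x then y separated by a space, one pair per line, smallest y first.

√42 = [6; 2,12, …], period ℓ=2 (even) → k=1
step 0: (6, 1)  from 6·(1,0) + (0,1)
step 1: (13, 2)  from 2·(6,1) + (1,0)
→ (13, 2).  Check: 13²=169, 42·2²=168, difference 1.
(x_2, y_2) = (13·13 + 42·2·2, 13·2 + 2·13) = (337, 52)
(x_3, y_3) = (13·337 + 42·2·52, 13·52 + 2·337) = (8749, 1350)
(x_4, y_4) = (13·8749 + 42·2·1350, 13·1350 + 2·8749) = (227137, 35048)

13 2
337 52
8749 1350
227137 35048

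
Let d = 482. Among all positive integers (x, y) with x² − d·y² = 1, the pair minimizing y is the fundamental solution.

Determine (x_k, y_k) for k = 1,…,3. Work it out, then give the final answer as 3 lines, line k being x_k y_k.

d=482: √d = [21; 1,20,1,42] (ℓ=4, even), read p_3/q_3
step 0: (21, 1)  from 21·(1,0) + (0,1)
…
step 2: (461, 21)  from 20·(22,1) + (21,1)
step 3: (483, 22)  from 1·(461,21) + (22,1)
→ (483, 22).  Check: 483²=233289, 482·22²=233288, difference 1.
(x_2, y_2) = (483·483 + 482·22·22, 483·22 + 22·483) = (466577, 21252)
(x_3, y_3) = (483·466577 + 482·22·21252, 483·21252 + 22·466577) = (450712899, 20529410)

483 22
466577 21252
450712899 20529410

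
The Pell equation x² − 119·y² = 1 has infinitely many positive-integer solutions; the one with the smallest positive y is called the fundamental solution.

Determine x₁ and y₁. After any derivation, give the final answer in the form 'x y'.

120 11

d=119: √d = [10; 1,9,1,20] (ℓ=4, even), read p_3/q_3
i=0: a=10 ⇒ p=10, q=1
i=1: a=1 ⇒ p=11, q=1
i=2: a=9 ⇒ p=109, q=10
i=3: a=1 ⇒ p=120, q=11
fundamental: x₁=120, y₁=11  (since 14400 − 119·121 = 1)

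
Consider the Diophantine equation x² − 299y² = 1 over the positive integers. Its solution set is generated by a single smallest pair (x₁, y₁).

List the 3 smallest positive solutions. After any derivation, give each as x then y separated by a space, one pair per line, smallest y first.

415 24
344449 19920
285892255 16533576

√299 → a₀=17, period (3,2,3,34); ℓ=4 even so k=3
i=0: a=17 ⇒ p=17, q=1
i=1: a=3 ⇒ p=52, q=3
i=2: a=2 ⇒ p=121, q=7
i=3: a=3 ⇒ p=415, q=24
(x₁, y₁) = (415, 24);  415² − 299·24² = 1 ✓
n=2: (415,24)∘(415,24) = (415·415+299·24·24, 415·24+24·415) = (344449,19920)
n=3: (344449,19920)∘(415,24) = (415·344449+299·24·19920, 415·19920+24·344449) = (285892255,16533576)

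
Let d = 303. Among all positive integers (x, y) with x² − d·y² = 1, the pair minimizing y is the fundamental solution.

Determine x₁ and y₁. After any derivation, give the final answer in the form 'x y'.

√303 → a₀=17, period (2,2,5,2,2,34); ℓ=6 even so k=5
i=0: a=17 ⇒ p=17, q=1
…
i=4: a=2 ⇒ p=1027, q=59
i=5: a=2 ⇒ p=2524, q=145
(x₁, y₁) = (2524, 145);  2524² − 303·145² = 1 ✓

2524 145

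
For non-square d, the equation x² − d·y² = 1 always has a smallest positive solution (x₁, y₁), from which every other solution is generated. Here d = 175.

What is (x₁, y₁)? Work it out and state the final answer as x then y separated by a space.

2024 153

[13; 4,2,1,2,4,26] for √175; ℓ=6 ⇒ convergent index 5
i=0: a=13 ⇒ p=13, q=1
i=1: a=4 ⇒ p=53, q=4
…
i=4: a=2 ⇒ p=463, q=35
i=5: a=4 ⇒ p=2024, q=153
(x₁, y₁) = (2024, 153);  2024² − 175·153² = 1 ✓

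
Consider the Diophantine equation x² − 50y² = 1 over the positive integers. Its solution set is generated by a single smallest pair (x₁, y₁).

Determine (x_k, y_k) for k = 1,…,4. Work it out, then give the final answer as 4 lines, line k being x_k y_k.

√50 = [7; 14, …], period ℓ=1 (odd) → k=1
i=0: a=7 ⇒ p=7, q=1
i=1: a=14 ⇒ p=99, q=14
→ (99, 14).  Check: 99²=9801, 50·14²=9800, difference 1.
n=2: (99,14)∘(99,14) = (99·99+50·14·14, 99·14+14·99) = (19601,2772)
n=3: (19601,2772)∘(99,14) = (99·19601+50·14·2772, 99·2772+14·19601) = (3880899,548842)
n=4: (3880899,548842)∘(99,14) = (99·3880899+50·14·548842, 99·548842+14·3880899) = (768398401,108667944)

99 14
19601 2772
3880899 548842
768398401 108667944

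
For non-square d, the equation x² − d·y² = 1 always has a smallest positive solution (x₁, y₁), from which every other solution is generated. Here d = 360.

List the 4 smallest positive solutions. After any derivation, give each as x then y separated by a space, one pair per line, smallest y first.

19 1
721 38
27379 1443
1039681 54796

[18; 1,36] for √360; ℓ=2 ⇒ convergent index 1
i=0: a=18 ⇒ p=18, q=1
i=1: a=1 ⇒ p=19, q=1
fundamental: x₁=19, y₁=1  (since 361 − 360·1 = 1)
(19+1√360)^2 = 721 + 38√360
(19+1√360)^3 = 27379 + 1443√360
(19+1√360)^4 = 1039681 + 54796√360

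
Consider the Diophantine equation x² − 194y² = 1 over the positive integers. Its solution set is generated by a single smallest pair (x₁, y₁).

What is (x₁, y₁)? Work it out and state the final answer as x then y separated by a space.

√194 → a₀=13, period (1,12,1,26); ℓ=4 even so k=3
step 0: (13, 1)  from 13·(1,0) + (0,1)
…
step 2: (181, 13)  from 12·(14,1) + (13,1)
step 3: (195, 14)  from 1·(181,13) + (14,1)
(x₁, y₁) = (195, 14);  195² − 194·14² = 1 ✓

195 14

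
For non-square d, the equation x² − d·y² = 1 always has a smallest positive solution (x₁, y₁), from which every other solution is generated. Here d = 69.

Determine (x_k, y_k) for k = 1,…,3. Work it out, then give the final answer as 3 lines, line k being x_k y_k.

[8; 3,3,1,4,1,3,3,16] for √69; ℓ=8 ⇒ convergent index 7
k=0  a_k=8  p_k/q_k = 8/1
k=1  a_k=3  p_k/q_k = 25/3
k=2  a_k=3  p_k/q_k = 83/10
…
k=4  a_k=4  p_k/q_k = 515/62
k=5  a_k=1  p_k/q_k = 623/75
k=6  a_k=3  p_k/q_k = 2384/287
k=7  a_k=3  p_k/q_k = 7775/936
fundamental: x₁=7775, y₁=936  (since 60450625 − 69·876096 = 1)
(x_2, y_2) = (7775·7775 + 69·936·936, 7775·936 + 936·7775) = (120901249, 14554800)
(x_3, y_3) = (7775·120901249 + 69·936·14554800, 7775·14554800 + 936·120901249) = (1880014414175, 226327139064)

7775 936
120901249 14554800
1880014414175 226327139064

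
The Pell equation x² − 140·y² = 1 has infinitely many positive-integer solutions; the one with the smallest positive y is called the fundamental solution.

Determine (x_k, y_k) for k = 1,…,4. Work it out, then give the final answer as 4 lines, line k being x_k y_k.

[11; 1,4,1,22] for √140; ℓ=4 ⇒ convergent index 3
a_0=11:  p_0=11·1+0=11,  q_0=11·0+1=1
a_1=1:  p_1=1·11+1=12,  q_1=1·1+0=1
a_2=4:  p_2=4·12+11=59,  q_2=4·1+1=5
a_3=1:  p_3=1·59+12=71,  q_3=1·5+1=6
fundamental: x₁=71, y₁=6  (since 5041 − 140·36 = 1)
k=2:  x_2 = 71·71+140·6·6 = 10081,  y_2 = 71·6+6·71 = 852
k=3:  x_3 = 71·10081+140·6·852 = 1431431,  y_3 = 71·852+6·10081 = 120978
k=4:  x_4 = 71·1431431+140·6·120978 = 203253121,  y_4 = 71·120978+6·1431431 = 17178024

71 6
10081 852
1431431 120978
203253121 17178024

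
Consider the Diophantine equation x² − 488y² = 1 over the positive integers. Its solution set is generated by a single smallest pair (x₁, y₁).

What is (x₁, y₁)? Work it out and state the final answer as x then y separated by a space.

243 11

√488 → a₀=22, period (11,44); ℓ=2 even so k=1
step 0: (22, 1)  from 22·(1,0) + (0,1)
step 1: (243, 11)  from 11·(22,1) + (1,0)
fundamental: x₁=243, y₁=11  (since 59049 − 488·121 = 1)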